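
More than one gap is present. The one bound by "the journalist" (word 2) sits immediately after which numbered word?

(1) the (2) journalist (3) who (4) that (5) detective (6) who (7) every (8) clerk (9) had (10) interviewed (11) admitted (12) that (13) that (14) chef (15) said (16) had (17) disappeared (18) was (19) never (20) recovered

The displaced element is "the journalist" (word 2).
It is linked across 2 clause boundaries (that → Ø).
It functions as the subject of "disappeared", so the gap sits immediately after word 15 ("said").
Base order: That detective who every clerk had interviewed admitted that that chef said that the journalist had disappeared.

15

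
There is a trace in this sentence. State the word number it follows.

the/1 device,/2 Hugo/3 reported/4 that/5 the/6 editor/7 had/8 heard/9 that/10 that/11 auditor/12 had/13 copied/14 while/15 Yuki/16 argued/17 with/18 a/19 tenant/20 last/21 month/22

The displaced element is "the device" (word 2).
It is linked across 2 clause boundaries (that → that).
It functions as the direct object of "copied", so the gap sits immediately after word 14 ("copied").
Base order: Hugo reported that the editor had heard that that auditor had copied the device while Yuki argued with a tenant last month.

14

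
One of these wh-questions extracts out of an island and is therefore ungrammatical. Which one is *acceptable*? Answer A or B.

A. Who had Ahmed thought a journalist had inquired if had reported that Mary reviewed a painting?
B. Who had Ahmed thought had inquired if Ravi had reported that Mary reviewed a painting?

In A, the wh-phrase is extracted from inside a wh-island (introduced by "if"), which blocks movement.
In B, the extraction path crosses only that-complement boundaries, which are transparent.
So B is grammatical.

B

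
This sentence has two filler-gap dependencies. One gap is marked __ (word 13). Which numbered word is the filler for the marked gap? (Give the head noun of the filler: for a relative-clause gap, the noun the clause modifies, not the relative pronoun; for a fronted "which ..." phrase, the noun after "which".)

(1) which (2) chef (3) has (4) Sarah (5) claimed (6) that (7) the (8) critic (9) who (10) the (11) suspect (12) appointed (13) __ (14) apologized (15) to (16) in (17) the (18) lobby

8

The marked gap is inside the relative clause, the direct object of "appointed".
Its filler is the head noun "critic" (via "who"), at word 8.
(The other dependency links word 2 to a gap after word 15.)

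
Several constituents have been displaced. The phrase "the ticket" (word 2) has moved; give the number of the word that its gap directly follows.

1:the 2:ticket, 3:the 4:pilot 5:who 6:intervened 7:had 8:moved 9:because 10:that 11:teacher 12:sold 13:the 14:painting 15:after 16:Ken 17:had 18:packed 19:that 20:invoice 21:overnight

8

The displaced element is "the ticket" (word 2).
It functions as the direct object of "moved", so the gap sits immediately after word 8 ("moved").
Base order: The pilot who intervened had moved the ticket because that teacher sold the painting after Ken had packed that invoice overnight.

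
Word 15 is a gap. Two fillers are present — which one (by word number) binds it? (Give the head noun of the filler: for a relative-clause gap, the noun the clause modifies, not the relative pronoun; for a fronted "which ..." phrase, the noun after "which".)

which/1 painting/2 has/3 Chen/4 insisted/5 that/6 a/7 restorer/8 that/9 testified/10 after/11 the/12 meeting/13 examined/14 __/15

The marked gap is the direct object of "examined".
Its filler is the fronted wh-phrase "which painting", at word 2.
(The other dependency links word 8 to a gap after word 9.)

2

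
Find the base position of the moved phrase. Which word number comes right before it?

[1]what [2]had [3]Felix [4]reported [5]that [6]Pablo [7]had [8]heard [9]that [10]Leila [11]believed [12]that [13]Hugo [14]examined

The displaced element is "what" (word 1).
It is linked across 3 clause boundaries (that → that → that).
It functions as the direct object of "examined", so the gap sits immediately after word 14 ("examined").
Base order: Felix had reported that Pablo had heard that Leila believed that Hugo examined what.

14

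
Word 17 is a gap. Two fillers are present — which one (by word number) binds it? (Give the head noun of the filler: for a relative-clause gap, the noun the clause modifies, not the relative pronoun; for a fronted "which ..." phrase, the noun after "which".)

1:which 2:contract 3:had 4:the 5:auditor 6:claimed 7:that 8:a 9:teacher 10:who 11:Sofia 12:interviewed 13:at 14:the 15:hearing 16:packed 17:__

The marked gap is the direct object of "packed".
Its filler is the fronted wh-phrase "which contract", at word 2.
(The other dependency links word 9 to a gap after word 12.)

2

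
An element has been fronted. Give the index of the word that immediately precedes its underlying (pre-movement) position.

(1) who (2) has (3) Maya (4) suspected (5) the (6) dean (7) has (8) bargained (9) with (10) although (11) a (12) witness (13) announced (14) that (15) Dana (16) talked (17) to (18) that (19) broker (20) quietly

9

The displaced element is "who" (word 1).
It is linked across 1 clause boundary (Ø).
It functions as the object of the preposition "with" of "bargained", so the gap sits immediately after word 9 ("with").
Base order: Maya has suspected the dean has bargained with who although a witness announced that Dana talked to that broker quietly.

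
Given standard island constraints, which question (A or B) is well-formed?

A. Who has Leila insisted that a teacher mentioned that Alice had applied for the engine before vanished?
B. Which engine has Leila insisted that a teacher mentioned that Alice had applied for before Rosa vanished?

In A, the wh-phrase is extracted from inside an adjunct island (introduced by "before"), which blocks movement.
In B, the extraction path crosses only that-complement boundaries, which are transparent.
So B is grammatical.

B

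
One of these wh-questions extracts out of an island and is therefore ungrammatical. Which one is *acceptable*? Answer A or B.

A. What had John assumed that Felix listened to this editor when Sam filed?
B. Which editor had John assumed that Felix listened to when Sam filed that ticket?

B

In A, the wh-phrase is extracted from inside an adjunct island (introduced by "when"), which blocks movement.
In B, the extraction path crosses only that-complement boundaries, which are transparent.
So B is grammatical.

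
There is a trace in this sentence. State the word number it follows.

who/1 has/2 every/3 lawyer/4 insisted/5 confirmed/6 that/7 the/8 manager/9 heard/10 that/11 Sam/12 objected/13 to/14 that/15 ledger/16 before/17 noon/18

5

The displaced element is "who" (word 1).
It is linked across 1 clause boundary (Ø).
It functions as the subject of "confirmed", so the gap sits immediately after word 5 ("insisted").
Base order: Every lawyer has insisted that who confirmed that the manager heard that Sam objected to that ledger before noon.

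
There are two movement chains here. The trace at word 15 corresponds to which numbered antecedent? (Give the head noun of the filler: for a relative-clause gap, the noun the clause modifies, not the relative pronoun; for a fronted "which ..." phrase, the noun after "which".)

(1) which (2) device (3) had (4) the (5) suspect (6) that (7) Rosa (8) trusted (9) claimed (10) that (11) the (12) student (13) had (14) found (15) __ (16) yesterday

The marked gap is the direct object of "found".
Its filler is the fronted wh-phrase "which device", at word 2.
(The other dependency links word 5 to a gap after word 8.)

2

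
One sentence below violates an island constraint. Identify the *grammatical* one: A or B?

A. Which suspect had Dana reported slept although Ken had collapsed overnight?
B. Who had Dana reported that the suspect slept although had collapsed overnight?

In B, the wh-phrase is extracted from inside an adjunct island (introduced by "although"), which blocks movement.
In A, the extraction path crosses only that-complement boundaries, which are transparent.
So A is grammatical.

A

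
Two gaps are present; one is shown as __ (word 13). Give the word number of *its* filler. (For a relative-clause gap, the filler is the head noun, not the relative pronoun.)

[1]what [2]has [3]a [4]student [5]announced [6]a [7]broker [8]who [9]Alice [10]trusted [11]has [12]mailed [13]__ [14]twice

1

The marked gap is the direct object of "mailed".
Its filler is the fronted wh-phrase "what", at word 1.
(The other dependency links word 7 to a gap after word 10.)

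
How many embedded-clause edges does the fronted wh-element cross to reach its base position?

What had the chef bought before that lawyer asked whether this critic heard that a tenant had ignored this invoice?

"what" originates inside the matrix clause — no clause boundary is crossed.

0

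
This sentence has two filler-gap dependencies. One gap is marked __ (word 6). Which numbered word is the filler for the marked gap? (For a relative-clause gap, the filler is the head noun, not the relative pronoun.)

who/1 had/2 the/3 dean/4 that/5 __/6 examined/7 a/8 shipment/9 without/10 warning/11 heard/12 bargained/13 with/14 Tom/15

The marked gap is inside the relative clause, the subject of "examined".
Its filler is the head noun "dean" (via "that"), at word 4.
(The other dependency links word 1 to a gap after word 12.)

4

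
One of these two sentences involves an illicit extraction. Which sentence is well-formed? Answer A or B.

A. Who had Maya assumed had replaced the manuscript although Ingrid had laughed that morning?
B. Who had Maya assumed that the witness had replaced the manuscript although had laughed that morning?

A

In B, the wh-phrase is extracted from inside an adjunct island (introduced by "although"), which blocks movement.
In A, the extraction path crosses only that-complement boundaries, which are transparent.
So A is grammatical.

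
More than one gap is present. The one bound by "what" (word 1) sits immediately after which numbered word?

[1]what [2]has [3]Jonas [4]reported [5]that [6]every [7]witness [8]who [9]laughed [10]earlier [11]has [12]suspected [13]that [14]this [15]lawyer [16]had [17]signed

The displaced element is "what" (word 1).
It is linked across 2 clause boundaries (that → that).
It functions as the direct object of "signed", so the gap sits immediately after word 17 ("signed").
Base order: Jonas has reported that every witness who laughed earlier has suspected that this lawyer had signed what.

17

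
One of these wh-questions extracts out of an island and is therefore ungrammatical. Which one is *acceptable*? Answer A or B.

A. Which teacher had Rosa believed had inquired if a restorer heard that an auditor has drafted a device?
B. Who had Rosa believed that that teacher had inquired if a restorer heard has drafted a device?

A

In B, the wh-phrase is extracted from inside a wh-island (introduced by "if"), which blocks movement.
In A, the extraction path crosses only that-complement boundaries, which are transparent.
So A is grammatical.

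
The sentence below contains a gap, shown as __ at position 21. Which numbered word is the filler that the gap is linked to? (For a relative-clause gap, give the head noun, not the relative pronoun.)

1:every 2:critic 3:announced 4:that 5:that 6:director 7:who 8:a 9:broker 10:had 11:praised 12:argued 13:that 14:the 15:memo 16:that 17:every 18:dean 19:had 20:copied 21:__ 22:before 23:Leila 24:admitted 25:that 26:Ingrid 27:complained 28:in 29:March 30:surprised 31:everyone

The gap at 21 is the object of "copied", inside a relative clause.
The relative pronoun is "that" (word 16); it is bound by the head noun immediately before it.
Its filler is the head noun "memo", at word 15.

15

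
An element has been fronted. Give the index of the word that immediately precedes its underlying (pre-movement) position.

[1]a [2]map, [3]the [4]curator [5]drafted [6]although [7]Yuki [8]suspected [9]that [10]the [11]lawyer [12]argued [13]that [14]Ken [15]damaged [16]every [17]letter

The displaced element is "a map" (word 2).
It functions as the direct object of "drafted", so the gap sits immediately after word 5 ("drafted").
Base order: The curator drafted a map although Yuki suspected that the lawyer argued that Ken damaged every letter.

5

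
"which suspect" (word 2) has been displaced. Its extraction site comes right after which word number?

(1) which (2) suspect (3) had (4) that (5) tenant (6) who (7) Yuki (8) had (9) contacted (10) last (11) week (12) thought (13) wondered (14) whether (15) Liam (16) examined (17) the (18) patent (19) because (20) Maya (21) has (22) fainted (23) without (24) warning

12

The displaced element is "which suspect" (word 2).
It is linked across 1 clause boundary (Ø).
It functions as the subject of "wondered", so the gap sits immediately after word 12 ("thought").
Base order: That tenant who Yuki had contacted last week had thought that which suspect wondered whether Liam examined the patent because Maya has fainted without warning.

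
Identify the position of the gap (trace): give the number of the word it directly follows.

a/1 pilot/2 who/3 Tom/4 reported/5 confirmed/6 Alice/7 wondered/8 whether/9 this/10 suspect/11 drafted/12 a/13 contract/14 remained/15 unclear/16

5

The displaced element is "a pilot" (word 2).
It is linked across 1 clause boundary (Ø).
It functions as the subject of "confirmed", so the gap sits immediately after word 5 ("reported").
Base order: Tom reported that a pilot confirmed Alice wondered whether this suspect drafted a contract.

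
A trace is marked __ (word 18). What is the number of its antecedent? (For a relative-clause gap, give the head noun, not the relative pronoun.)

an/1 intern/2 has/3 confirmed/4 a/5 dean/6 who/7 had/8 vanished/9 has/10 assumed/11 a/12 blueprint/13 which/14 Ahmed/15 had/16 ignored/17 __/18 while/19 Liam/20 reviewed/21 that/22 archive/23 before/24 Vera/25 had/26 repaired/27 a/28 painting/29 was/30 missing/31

The gap at 18 is the object of "ignored", inside a relative clause.
The relative pronoun is "which" (word 14); it is bound by the head noun immediately before it.
Its filler is the head noun "blueprint", at word 13.

13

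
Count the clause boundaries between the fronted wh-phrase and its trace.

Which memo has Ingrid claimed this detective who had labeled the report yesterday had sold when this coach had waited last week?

1

"which memo" is extracted from the object of "sold".
Boundaries crossed, outermost first: [Ø] — 1 in total.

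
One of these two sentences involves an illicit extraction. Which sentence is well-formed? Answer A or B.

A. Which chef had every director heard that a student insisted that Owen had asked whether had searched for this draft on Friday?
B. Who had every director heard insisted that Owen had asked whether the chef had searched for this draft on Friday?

In A, the wh-phrase is extracted from inside a wh-island (introduced by "whether"), which blocks movement.
In B, the extraction path crosses only that-complement boundaries, which are transparent.
So B is grammatical.

B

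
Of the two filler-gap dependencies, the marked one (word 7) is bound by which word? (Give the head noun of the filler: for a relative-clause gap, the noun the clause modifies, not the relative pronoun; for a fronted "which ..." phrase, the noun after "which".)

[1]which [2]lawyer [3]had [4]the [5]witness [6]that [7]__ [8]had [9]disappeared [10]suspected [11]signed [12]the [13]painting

5

The marked gap is inside the relative clause, the subject of "disappeared".
Its filler is the head noun "witness" (via "that"), at word 5.
(The other dependency links word 2 to a gap after word 10.)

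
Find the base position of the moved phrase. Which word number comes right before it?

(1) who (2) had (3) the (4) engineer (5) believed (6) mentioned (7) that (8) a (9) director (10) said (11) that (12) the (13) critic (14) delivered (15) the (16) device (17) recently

5

The displaced element is "who" (word 1).
It is linked across 1 clause boundary (Ø).
It functions as the subject of "mentioned", so the gap sits immediately after word 5 ("believed").
Base order: The engineer had believed who mentioned that a director said that the critic delivered the device recently.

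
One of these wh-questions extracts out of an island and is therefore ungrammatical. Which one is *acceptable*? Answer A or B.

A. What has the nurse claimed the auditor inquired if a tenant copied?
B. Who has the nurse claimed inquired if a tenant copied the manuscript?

B

In A, the wh-phrase is extracted from inside a wh-island (introduced by "if"), which blocks movement.
In B, the extraction path crosses only that-complement boundaries, which are transparent.
So B is grammatical.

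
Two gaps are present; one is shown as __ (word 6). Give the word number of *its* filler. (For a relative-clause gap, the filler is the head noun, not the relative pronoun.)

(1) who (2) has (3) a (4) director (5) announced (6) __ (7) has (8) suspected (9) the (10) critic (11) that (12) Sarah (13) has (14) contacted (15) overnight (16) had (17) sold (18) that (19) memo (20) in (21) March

1

The marked gap is the subject of "suspected".
Its filler is the fronted wh-phrase "who", at word 1.
(The other dependency links word 10 to a gap after word 14.)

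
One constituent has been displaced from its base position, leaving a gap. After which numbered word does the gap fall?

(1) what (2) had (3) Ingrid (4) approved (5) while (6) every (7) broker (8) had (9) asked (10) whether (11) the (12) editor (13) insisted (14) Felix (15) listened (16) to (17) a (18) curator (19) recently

4

The displaced element is "what" (word 1).
It functions as the direct object of "approved", so the gap sits immediately after word 4 ("approved").
Base order: Ingrid had approved what while every broker had asked whether the editor insisted Felix listened to a curator recently.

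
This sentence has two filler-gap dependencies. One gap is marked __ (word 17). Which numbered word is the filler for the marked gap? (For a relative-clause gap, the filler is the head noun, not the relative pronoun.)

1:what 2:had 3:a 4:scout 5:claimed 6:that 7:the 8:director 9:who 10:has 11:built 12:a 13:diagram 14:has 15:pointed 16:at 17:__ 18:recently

1

The marked gap is the object of the preposition "at" of "pointed".
Its filler is the fronted wh-phrase "what", at word 1.
(The other dependency links word 8 to a gap after word 9.)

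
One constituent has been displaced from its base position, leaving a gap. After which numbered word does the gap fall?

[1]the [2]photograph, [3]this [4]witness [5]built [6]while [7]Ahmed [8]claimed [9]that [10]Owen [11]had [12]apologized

5

The displaced element is "the photograph" (word 2).
It functions as the direct object of "built", so the gap sits immediately after word 5 ("built").
Base order: This witness built the photograph while Ahmed claimed that Owen had apologized.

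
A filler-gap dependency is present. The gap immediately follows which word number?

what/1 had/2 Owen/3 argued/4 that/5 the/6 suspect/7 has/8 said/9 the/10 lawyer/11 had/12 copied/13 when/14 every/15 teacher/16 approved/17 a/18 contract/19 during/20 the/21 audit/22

13

The displaced element is "what" (word 1).
It is linked across 2 clause boundaries (that → Ø).
It functions as the direct object of "copied", so the gap sits immediately after word 13 ("copied").
Base order: Owen had argued that the suspect has said the lawyer had copied what when every teacher approved a contract during the audit.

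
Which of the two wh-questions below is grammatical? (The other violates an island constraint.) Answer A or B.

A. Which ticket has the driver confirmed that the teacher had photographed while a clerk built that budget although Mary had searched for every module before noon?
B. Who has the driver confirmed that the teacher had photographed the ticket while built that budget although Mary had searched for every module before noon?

A

In B, the wh-phrase is extracted from inside an adjunct island (introduced by "while"), which blocks movement.
In A, the extraction path crosses only that-complement boundaries, which are transparent.
So A is grammatical.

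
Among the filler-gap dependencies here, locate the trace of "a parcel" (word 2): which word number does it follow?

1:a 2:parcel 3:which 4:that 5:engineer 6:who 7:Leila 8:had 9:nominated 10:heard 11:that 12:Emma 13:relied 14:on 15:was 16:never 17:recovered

The displaced element is "a parcel" (word 2).
It is linked across 1 clause boundary (that).
It functions as the object of the preposition "on" of "relied", so the gap sits immediately after word 14 ("on").
Base order: That engineer who Leila had nominated heard that Emma relied on a parcel.

14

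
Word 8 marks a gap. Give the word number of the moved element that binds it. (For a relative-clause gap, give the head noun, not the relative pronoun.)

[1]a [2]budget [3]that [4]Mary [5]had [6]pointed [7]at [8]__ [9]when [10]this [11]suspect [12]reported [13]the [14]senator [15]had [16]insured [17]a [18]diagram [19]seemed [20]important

2

The gap at 8 is the prepositional object of "pointed", inside a relative clause.
The relative pronoun is "that" (word 3); it is bound by the head noun immediately before it.
Its filler is the head noun "budget", at word 2.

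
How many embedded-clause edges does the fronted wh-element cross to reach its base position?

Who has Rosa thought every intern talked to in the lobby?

1

"who" is extracted from the PP object of "talked".
Boundaries crossed, outermost first: [Ø] — 1 in total.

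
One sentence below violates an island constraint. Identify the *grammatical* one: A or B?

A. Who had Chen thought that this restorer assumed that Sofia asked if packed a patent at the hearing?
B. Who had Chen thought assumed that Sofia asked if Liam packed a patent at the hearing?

B

In A, the wh-phrase is extracted from inside a wh-island (introduced by "if"), which blocks movement.
In B, the extraction path crosses only that-complement boundaries, which are transparent.
So B is grammatical.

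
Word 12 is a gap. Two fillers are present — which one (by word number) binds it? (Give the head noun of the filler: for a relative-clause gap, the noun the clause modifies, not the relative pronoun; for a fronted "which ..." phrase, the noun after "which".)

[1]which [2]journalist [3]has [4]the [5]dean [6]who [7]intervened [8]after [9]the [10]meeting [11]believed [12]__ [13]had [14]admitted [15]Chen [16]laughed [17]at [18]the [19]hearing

2

The marked gap is the subject of "admitted".
Its filler is the fronted wh-phrase "which journalist", at word 2.
(The other dependency links word 5 to a gap after word 6.)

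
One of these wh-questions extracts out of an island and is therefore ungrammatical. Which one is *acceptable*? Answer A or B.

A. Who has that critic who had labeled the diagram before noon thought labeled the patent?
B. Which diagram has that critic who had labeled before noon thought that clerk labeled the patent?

In B, the wh-phrase is extracted from inside a complex-NP island (relative clause) (introduced by "who"), which blocks movement.
In A, the extraction path crosses only that-complement boundaries, which are transparent.
So A is grammatical.

A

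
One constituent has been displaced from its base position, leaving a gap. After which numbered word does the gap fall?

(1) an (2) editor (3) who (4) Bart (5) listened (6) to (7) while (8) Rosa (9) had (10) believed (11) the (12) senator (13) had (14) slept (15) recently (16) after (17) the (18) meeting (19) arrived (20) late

6

The displaced element is "an editor" (word 2).
It functions as the object of the preposition "to" of "listened", so the gap sits immediately after word 6 ("to").
Base order: Bart listened to an editor while Rosa had believed the senator had slept recently after the meeting.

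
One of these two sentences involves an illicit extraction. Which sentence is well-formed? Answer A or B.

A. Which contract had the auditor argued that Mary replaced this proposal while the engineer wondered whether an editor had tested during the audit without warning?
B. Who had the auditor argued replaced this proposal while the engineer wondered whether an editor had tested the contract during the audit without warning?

B

In A, the wh-phrase is extracted from inside an adjunct island (introduced by "while"), which blocks movement.
In B, the extraction path crosses only that-complement boundaries, which are transparent.
So B is grammatical.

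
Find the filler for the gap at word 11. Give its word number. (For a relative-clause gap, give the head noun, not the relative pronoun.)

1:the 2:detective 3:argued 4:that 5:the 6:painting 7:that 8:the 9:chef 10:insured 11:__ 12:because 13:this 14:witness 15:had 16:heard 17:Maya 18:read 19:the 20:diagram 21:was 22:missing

The gap at 11 is the object of "insured", inside a relative clause.
The relative pronoun is "that" (word 7); it is bound by the head noun immediately before it.
Its filler is the head noun "painting", at word 6.

6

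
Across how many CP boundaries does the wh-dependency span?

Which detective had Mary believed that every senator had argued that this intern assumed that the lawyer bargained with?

3

"which detective" is extracted from the PP object of "bargained".
Boundaries crossed, outermost first: [that], [that], [that] — 3 in total.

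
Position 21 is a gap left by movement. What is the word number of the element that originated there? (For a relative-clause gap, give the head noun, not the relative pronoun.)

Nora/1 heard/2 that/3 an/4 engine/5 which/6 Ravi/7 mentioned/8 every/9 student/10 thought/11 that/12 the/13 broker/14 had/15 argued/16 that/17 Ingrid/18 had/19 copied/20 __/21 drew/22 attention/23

5

The gap at 21 is the object of "copied", inside a relative clause.
The relative pronoun is "which" (word 6); it is bound by the head noun immediately before it.
Its filler is the head noun "engine", at word 5.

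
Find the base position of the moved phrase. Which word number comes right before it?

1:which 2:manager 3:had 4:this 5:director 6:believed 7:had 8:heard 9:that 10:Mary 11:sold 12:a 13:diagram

6

The displaced element is "which manager" (word 2).
It is linked across 1 clause boundary (Ø).
It functions as the subject of "heard", so the gap sits immediately after word 6 ("believed").
Base order: This director had believed that which manager had heard that Mary sold a diagram.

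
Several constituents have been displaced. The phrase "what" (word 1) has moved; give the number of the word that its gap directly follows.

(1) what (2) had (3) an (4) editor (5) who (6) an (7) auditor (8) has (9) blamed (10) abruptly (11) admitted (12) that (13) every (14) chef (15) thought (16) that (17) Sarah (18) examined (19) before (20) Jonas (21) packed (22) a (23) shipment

18

The displaced element is "what" (word 1).
It is linked across 2 clause boundaries (that → that).
It functions as the direct object of "examined", so the gap sits immediately after word 18 ("examined").
Base order: An editor who an auditor has blamed abruptly had admitted that every chef thought that Sarah examined what before Jonas packed a shipment.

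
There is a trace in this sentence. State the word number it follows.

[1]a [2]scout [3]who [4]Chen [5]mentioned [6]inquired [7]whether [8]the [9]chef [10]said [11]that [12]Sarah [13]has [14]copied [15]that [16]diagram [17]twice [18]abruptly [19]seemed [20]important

The displaced element is "a scout" (word 2).
It is linked across 1 clause boundary (Ø).
It functions as the subject of "inquired", so the gap sits immediately after word 5 ("mentioned").
Base order: Chen mentioned a scout inquired whether the chef said that Sarah has copied that diagram twice abruptly.

5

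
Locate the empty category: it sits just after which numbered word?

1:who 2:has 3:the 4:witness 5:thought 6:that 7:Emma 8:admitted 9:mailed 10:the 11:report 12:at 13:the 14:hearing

8

The displaced element is "who" (word 1).
It is linked across 2 clause boundaries (that → Ø).
It functions as the subject of "mailed", so the gap sits immediately after word 8 ("admitted").
Base order: The witness has thought that Emma admitted who mailed the report at the hearing.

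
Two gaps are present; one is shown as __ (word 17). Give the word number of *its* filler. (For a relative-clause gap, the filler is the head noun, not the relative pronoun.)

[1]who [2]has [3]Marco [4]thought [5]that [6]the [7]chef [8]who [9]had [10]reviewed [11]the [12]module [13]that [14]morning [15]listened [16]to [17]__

1

The marked gap is the object of the preposition "to" of "listened".
Its filler is the fronted wh-phrase "who", at word 1.
(The other dependency links word 7 to a gap after word 8.)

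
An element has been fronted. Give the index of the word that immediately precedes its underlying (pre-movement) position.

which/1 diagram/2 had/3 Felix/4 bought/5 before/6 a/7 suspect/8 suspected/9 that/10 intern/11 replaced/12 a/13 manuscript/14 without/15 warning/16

The displaced element is "which diagram" (word 2).
It functions as the direct object of "bought", so the gap sits immediately after word 5 ("bought").
Base order: Felix had bought which diagram before a suspect suspected that intern replaced a manuscript without warning.

5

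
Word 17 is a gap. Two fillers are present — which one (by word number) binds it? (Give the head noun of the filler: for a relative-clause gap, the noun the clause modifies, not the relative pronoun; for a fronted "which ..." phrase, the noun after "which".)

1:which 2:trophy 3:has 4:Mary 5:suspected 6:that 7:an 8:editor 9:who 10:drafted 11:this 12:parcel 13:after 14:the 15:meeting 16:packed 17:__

The marked gap is the direct object of "packed".
Its filler is the fronted wh-phrase "which trophy", at word 2.
(The other dependency links word 8 to a gap after word 9.)

2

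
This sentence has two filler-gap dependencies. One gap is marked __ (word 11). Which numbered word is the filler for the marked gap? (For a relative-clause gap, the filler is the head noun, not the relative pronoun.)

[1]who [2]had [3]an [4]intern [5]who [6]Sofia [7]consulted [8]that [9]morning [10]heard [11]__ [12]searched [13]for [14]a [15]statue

1

The marked gap is the subject of "searched".
Its filler is the fronted wh-phrase "who", at word 1.
(The other dependency links word 4 to a gap after word 7.)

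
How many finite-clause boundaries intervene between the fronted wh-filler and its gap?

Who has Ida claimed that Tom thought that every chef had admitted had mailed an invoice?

"who" is extracted from the subject of "mailed".
Boundaries crossed, outermost first: [that], [that], [Ø] — 3 in total.

3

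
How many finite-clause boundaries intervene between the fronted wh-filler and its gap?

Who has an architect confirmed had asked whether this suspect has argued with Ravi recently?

"who" is extracted from the subject of "asked".
Boundaries crossed, outermost first: [Ø] — 1 in total.

1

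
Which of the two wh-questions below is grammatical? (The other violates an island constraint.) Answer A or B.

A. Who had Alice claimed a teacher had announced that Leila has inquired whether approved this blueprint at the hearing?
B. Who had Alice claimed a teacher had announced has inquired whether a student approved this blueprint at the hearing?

In A, the wh-phrase is extracted from inside a wh-island (introduced by "whether"), which blocks movement.
In B, the extraction path crosses only that-complement boundaries, which are transparent.
So B is grammatical.

B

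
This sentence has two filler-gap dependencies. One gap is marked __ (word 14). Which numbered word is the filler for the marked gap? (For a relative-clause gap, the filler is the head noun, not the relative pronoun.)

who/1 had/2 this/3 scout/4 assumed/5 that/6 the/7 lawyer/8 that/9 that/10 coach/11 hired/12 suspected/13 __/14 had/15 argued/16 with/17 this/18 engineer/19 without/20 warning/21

1

The marked gap is the subject of "argued".
Its filler is the fronted wh-phrase "who", at word 1.
(The other dependency links word 8 to a gap after word 12.)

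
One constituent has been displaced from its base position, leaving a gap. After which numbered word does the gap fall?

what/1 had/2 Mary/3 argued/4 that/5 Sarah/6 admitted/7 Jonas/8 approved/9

The displaced element is "what" (word 1).
It is linked across 2 clause boundaries (that → Ø).
It functions as the direct object of "approved", so the gap sits immediately after word 9 ("approved").
Base order: Mary had argued that Sarah admitted Jonas approved what.

9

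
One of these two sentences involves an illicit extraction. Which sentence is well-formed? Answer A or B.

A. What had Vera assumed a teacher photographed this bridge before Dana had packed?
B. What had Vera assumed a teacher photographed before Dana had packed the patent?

B

In A, the wh-phrase is extracted from inside an adjunct island (introduced by "before"), which blocks movement.
In B, the extraction path crosses only that-complement boundaries, which are transparent.
So B is grammatical.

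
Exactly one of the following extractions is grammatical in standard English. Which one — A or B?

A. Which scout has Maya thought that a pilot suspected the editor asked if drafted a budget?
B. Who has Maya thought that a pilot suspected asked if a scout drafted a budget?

In A, the wh-phrase is extracted from inside a wh-island (introduced by "if"), which blocks movement.
In B, the extraction path crosses only that-complement boundaries, which are transparent.
So B is grammatical.

B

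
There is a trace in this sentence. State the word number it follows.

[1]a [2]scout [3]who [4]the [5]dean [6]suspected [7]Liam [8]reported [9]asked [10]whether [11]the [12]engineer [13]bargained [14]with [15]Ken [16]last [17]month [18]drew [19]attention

The displaced element is "a scout" (word 2).
It is linked across 2 clause boundaries (Ø → Ø).
It functions as the subject of "asked", so the gap sits immediately after word 8 ("reported").
Base order: The dean suspected Liam reported that a scout asked whether the engineer bargained with Ken last month.

8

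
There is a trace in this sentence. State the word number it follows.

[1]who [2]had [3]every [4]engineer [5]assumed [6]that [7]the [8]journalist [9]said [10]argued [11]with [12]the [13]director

9

The displaced element is "who" (word 1).
It is linked across 2 clause boundaries (that → Ø).
It functions as the subject of "argued", so the gap sits immediately after word 9 ("said").
Base order: Every engineer had assumed that the journalist said who argued with the director.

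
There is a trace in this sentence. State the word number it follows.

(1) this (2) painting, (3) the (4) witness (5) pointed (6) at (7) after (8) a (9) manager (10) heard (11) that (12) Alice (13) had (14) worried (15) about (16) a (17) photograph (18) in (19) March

The displaced element is "this painting" (word 2).
It functions as the object of the preposition "at" of "pointed", so the gap sits immediately after word 6 ("at").
Base order: The witness pointed at this painting after a manager heard that Alice had worried about a photograph in March.

6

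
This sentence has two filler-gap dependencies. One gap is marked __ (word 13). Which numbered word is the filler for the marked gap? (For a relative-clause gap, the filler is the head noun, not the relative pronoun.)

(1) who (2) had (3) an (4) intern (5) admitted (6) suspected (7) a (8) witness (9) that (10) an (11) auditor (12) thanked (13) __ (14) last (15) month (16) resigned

The marked gap is inside the relative clause, the direct object of "thanked".
Its filler is the head noun "witness" (via "that"), at word 8.
(The other dependency links word 1 to a gap after word 5.)

8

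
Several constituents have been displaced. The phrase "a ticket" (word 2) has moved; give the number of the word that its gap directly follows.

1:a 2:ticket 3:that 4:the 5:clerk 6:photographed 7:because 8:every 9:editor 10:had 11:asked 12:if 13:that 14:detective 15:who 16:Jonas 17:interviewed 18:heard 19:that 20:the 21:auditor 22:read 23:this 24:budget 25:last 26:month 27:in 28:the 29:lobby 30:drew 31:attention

6

The displaced element is "a ticket" (word 2).
It functions as the direct object of "photographed", so the gap sits immediately after word 6 ("photographed").
Base order: The clerk photographed a ticket because every editor had asked if that detective who Jonas interviewed heard that the auditor read this budget last month in the lobby.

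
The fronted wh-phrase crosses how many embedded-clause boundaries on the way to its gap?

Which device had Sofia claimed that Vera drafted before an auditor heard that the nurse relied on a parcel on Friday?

1

"which device" is extracted from the object of "drafted".
Boundaries crossed, outermost first: [that] — 1 in total.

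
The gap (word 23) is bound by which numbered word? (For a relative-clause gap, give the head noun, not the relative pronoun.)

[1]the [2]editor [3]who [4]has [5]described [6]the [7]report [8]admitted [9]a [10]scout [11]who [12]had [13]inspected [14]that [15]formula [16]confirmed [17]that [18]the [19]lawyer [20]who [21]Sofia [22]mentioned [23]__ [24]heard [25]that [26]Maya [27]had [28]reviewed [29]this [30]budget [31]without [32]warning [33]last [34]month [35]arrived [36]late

19

The gap at 23 is the subject of "heard", inside a relative clause.
The relative pronoun is "who" (word 20); it is bound by the head noun immediately before it.
Its filler is the head noun "lawyer", at word 19.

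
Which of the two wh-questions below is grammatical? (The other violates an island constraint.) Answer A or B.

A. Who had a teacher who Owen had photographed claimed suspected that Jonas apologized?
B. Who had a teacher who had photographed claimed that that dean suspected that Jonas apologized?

A

In B, the wh-phrase is extracted from inside a complex-NP island (relative clause) (introduced by "who"), which blocks movement.
In A, the extraction path crosses only that-complement boundaries, which are transparent.
So A is grammatical.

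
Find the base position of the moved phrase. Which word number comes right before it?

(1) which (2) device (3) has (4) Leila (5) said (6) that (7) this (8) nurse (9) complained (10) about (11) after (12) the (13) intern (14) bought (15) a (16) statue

10

The displaced element is "which device" (word 2).
It is linked across 1 clause boundary (that).
It functions as the object of the preposition "about" of "complained", so the gap sits immediately after word 10 ("about").
Base order: Leila has said that this nurse complained about which device after the intern bought a statue.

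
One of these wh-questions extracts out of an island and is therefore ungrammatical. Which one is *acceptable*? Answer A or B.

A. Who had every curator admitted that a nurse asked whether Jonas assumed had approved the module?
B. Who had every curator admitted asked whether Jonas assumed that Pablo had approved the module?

In A, the wh-phrase is extracted from inside a wh-island (introduced by "whether"), which blocks movement.
In B, the extraction path crosses only that-complement boundaries, which are transparent.
So B is grammatical.

B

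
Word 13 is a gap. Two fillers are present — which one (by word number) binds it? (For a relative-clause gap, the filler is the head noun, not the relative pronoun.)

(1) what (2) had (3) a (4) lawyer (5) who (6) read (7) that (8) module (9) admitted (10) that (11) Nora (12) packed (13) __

The marked gap is the direct object of "packed".
Its filler is the fronted wh-phrase "what", at word 1.
(The other dependency links word 4 to a gap after word 5.)

1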